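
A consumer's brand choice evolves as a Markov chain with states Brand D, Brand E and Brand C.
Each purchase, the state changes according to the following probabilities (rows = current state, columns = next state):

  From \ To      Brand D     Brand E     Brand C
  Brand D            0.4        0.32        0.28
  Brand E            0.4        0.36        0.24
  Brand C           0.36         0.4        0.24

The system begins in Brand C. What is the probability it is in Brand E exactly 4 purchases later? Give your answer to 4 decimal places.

Propagate the distribution vector 4 purchases from Brand C.
After 0 purchases: (0.0000, 0.0000, 1.0000)
After 1 purchase: (0.3600, 0.4000, 0.2400)
After 2 purchases: (0.3904, 0.3552, 0.2544)
After 3 purchases: (0.3898, 0.3546, 0.2556)
After 4 purchases: (0.3898, 0.3546, 0.2556)
P(in Brand E after 4 purchases) = 0.3546

0.3546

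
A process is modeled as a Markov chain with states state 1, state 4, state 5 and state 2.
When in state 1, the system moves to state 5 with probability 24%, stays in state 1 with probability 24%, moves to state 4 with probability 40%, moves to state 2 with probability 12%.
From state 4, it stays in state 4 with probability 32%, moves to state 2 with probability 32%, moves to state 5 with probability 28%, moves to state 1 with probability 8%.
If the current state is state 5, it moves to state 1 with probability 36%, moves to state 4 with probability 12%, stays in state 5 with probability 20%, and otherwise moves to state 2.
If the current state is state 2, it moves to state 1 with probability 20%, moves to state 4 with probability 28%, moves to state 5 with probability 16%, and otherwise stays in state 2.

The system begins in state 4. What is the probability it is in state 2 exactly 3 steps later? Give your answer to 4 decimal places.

Propagate the distribution vector 3 steps from state 4.
After 0 steps: (0.0000, 1.0000, 0.0000, 0.0000)
After 1 step: (0.0800, 0.3200, 0.2800, 0.3200)
After 2 steps: (0.2096, 0.2576, 0.2160, 0.3168)
After 3 steps: (0.2120, 0.2809, 0.2163, 0.2908)
P(in state 2 after 3 steps) = 0.2908

0.2908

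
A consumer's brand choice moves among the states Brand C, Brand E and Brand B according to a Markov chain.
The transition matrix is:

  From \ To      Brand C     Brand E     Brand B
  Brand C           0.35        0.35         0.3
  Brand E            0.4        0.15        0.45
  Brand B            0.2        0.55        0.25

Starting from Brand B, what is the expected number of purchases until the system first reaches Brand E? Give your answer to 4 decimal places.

1.9883

Let t(s) be the expected number of purchases to first reach Brand E from state s, with t(Brand E) = 0. Conditioning on the first purchase:
t(Brand C) = 1 + 0.35·t(Brand C) + 0.3·t(Brand B)
t(Brand B) = 1 + 0.2·t(Brand C) + 0.25·t(Brand B)
Solving: t(Brand C) = 2.4561, t(Brand B) = 1.9883.
Expected purchases from Brand B to Brand E: 1.9883.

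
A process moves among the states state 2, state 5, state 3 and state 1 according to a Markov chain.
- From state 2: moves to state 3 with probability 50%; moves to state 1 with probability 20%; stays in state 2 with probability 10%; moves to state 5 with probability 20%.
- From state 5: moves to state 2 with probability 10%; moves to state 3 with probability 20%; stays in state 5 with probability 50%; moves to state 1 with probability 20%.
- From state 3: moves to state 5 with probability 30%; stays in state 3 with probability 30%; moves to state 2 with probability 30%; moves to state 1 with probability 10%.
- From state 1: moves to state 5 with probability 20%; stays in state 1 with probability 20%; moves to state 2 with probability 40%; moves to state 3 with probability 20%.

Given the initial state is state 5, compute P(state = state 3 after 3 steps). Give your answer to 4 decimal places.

0.2850

Propagate the distribution vector 3 steps from state 5.
After 0 steps: (0.0000, 1.0000, 0.0000, 0.0000)
After 1 step: (0.1000, 0.5000, 0.2000, 0.2000)
After 2 steps: (0.2000, 0.3700, 0.2500, 0.1800)
After 3 steps: (0.2040, 0.3360, 0.2850, 0.1750)
P(in state 3 after 3 steps) = 0.2850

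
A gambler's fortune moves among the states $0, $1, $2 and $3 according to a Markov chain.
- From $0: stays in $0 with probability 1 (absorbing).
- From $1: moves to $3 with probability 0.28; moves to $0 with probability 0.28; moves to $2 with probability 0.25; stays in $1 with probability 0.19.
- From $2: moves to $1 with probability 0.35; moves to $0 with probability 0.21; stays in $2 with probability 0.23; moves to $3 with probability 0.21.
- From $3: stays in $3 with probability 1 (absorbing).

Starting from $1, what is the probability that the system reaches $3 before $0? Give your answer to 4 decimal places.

Let h(s) be the probability of absorption at $3 starting from transient state s. Then h($3) = 1 and h($0) = 0. By first-step analysis:
h($1) = 0.28·0 + 0.19·h($1) + 0.25·h($2) + 0.28·1
h($2) = 0.21·0 + 0.35·h($1) + 0.23·h($2) + 0.21·1
Solving: h($1) = 0.5000, h($2) = 0.5000.
Starting from $1, the probability is 0.5000.

0.5000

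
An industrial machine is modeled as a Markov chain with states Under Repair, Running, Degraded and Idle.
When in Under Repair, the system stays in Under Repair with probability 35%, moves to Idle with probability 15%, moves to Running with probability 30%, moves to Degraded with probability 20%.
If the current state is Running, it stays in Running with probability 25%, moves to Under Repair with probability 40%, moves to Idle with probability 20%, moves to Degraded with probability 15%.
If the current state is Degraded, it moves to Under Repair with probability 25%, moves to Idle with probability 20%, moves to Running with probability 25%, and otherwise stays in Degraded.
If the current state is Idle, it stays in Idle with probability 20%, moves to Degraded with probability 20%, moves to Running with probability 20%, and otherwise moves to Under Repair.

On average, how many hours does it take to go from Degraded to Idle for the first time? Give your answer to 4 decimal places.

Let t(s) be the expected number of hours to first reach Idle from state s, with t(Idle) = 0. Conditioning on the first hour:
t(Under Repair) = 1 + 0.35·t(Under Repair) + 0.3·t(Running) + 0.2·t(Degraded)
t(Running) = 1 + 0.4·t(Under Repair) + 0.25·t(Running) + 0.15·t(Degraded)
t(Degraded) = 1 + 0.25·t(Under Repair) + 0.25·t(Running) + 0.3·t(Degraded)
Solving: t(Under Repair) = 5.7426, t(Running) = 5.4836, t(Degraded) = 5.4379.
Expected hours from Degraded to Idle: 5.4379.

5.4379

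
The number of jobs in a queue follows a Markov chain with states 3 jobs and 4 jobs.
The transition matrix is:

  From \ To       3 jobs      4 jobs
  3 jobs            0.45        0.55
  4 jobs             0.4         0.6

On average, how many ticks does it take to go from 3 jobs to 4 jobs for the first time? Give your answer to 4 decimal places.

Let t(s) be the expected number of ticks to first reach 4 jobs from state s, with t(4 jobs) = 0. Conditioning on the first tick:
t(3 jobs) = 1 + 0.45·t(3 jobs)
Solving: t(3 jobs) = 1.8182.
Expected ticks from 3 jobs to 4 jobs: 1.8182.

1.8182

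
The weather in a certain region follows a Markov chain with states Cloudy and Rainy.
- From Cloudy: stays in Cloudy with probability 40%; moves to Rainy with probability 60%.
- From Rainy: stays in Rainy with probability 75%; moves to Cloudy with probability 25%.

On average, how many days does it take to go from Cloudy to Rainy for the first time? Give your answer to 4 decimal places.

Let t(s) be the expected number of days to first reach Rainy from state s, with t(Rainy) = 0. Conditioning on the first day:
t(Cloudy) = 1 + 0.4·t(Cloudy)
Solving: t(Cloudy) = 1.6667.
Expected days from Cloudy to Rainy: 1.6667.

1.6667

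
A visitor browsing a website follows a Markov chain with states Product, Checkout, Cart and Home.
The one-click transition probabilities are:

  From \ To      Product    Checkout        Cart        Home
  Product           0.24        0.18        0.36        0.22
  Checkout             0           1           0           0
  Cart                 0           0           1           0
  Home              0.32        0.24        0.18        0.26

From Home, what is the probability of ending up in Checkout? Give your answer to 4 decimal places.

0.4878

Let h(s) be the probability of absorption at Checkout starting from transient state s. Then h(Checkout) = 1 and h(Cart) = 0. By first-step analysis:
h(Product) = 0.24·h(Product) + 0.18·1 + 0.36·0 + 0.22·h(Home)
h(Home) = 0.32·h(Product) + 0.24·1 + 0.18·0 + 0.26·h(Home)
Solving: h(Product) = 0.3780, h(Home) = 0.4878.
Starting from Home, the probability is 0.4878.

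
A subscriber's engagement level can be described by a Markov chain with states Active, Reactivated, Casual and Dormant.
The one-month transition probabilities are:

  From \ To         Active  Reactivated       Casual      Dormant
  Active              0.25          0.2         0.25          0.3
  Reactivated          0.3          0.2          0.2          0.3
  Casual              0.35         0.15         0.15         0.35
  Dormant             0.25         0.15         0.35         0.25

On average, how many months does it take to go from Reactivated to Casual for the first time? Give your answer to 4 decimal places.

Let t(s) be the expected number of months to first reach Casual from state s, with t(Casual) = 0. Conditioning on the first month:
t(Active) = 1 + 0.25·t(Active) + 0.2·t(Reactivated) + 0.3·t(Dormant)
t(Reactivated) = 1 + 0.3·t(Active) + 0.2·t(Reactivated) + 0.3·t(Dormant)
t(Dormant) = 1 + 0.25·t(Active) + 0.15·t(Reactivated) + 0.25·t(Dormant)
Solving: t(Active) = 3.7135, t(Reactivated) = 3.8992, t(Dormant) = 3.3510.
Expected months from Reactivated to Casual: 3.8992.

3.8992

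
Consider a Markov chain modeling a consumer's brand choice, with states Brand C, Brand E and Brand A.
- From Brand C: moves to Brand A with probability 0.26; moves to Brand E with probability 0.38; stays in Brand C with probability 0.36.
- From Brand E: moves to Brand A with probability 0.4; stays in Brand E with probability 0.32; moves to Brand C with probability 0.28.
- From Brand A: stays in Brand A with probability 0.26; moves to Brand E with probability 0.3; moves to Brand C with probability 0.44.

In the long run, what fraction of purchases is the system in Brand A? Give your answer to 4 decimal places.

Let the stationary distribution be π with π = πP and π_1 + π_2 + π_3 = 1.
π_1 = 0.36·π_1 + 0.28·π_2 + 0.44·π_3
π_2 = 0.38·π_1 + 0.32·π_2 + 0.3·π_3
Solving with the normalization constraint gives π = (0.3577, 0.3353, 0.3069).
So the stationary probability of Brand A is 0.3069.

0.3069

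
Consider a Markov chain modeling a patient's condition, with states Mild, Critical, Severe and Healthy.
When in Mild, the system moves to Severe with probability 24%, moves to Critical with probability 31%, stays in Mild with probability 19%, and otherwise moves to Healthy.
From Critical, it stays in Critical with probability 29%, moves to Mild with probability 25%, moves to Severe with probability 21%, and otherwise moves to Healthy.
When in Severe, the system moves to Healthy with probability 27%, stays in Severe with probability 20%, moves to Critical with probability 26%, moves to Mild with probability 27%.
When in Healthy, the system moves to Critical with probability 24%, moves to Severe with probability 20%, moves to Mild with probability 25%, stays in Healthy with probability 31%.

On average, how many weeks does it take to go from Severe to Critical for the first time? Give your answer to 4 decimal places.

3.7500

Let t(s) be the expected number of weeks to first reach Critical from state s, with t(Critical) = 0. Conditioning on the first week:
t(Mild) = 1 + 0.19·t(Mild) + 0.24·t(Severe) + 0.26·t(Healthy)
t(Severe) = 1 + 0.27·t(Mild) + 0.2·t(Severe) + 0.27·t(Healthy)
t(Healthy) = 1 + 0.25·t(Mild) + 0.2·t(Severe) + 0.31·t(Healthy)
Solving: t(Mild) = 3.5756, t(Severe) = 3.7500, t(Healthy) = 3.8317.
Expected weeks from Severe to Critical: 3.7500.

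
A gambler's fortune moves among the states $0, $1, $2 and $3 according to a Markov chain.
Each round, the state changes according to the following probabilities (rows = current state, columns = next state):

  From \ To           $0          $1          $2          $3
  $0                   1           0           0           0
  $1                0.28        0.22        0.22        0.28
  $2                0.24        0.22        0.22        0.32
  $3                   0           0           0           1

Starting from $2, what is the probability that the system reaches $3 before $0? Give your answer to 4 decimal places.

0.5557

Let h(s) be the probability of absorption at $3 starting from transient state s. Then h($3) = 1 and h($0) = 0. By first-step analysis:
h($1) = 0.28·0 + 0.22·h($1) + 0.22·h($2) + 0.28·1
h($2) = 0.24·0 + 0.22·h($1) + 0.22·h($2) + 0.32·1
Solving: h($1) = 0.5157, h($2) = 0.5557.
Starting from $2, the probability is 0.5557.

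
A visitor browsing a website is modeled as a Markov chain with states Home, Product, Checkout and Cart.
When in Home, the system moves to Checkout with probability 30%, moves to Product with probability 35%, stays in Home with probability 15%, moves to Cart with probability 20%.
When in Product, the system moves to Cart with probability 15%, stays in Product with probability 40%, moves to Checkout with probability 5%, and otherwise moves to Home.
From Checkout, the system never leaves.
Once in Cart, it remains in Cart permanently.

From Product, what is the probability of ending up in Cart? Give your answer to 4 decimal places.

0.5608

Let h(s) be the probability of absorption at Cart starting from transient state s. Then h(Cart) = 1 and h(Checkout) = 0. By first-step analysis:
h(Home) = 0.15·h(Home) + 0.35·h(Product) + 0.3·0 + 0.2·1
h(Product) = 0.4·h(Home) + 0.4·h(Product) + 0.05·0 + 0.15·1
Solving: h(Home) = 0.4662, h(Product) = 0.5608.
Starting from Product, the probability is 0.5608.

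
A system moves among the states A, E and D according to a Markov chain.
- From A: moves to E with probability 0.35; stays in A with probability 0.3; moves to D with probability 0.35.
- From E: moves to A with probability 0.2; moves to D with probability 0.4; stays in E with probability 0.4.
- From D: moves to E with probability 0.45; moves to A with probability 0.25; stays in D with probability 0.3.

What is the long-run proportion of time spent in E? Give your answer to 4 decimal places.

Let the stationary distribution be π with π = πP and π_1 + π_2 + π_3 = 1.
π_1 = 0.3·π_1 + 0.2·π_2 + 0.25·π_3
π_2 = 0.35·π_1 + 0.4·π_2 + 0.45·π_3
Solving with the normalization constraint gives π = (0.2418, 0.4055, 0.3526).
So the stationary probability of E is 0.4055.

0.4055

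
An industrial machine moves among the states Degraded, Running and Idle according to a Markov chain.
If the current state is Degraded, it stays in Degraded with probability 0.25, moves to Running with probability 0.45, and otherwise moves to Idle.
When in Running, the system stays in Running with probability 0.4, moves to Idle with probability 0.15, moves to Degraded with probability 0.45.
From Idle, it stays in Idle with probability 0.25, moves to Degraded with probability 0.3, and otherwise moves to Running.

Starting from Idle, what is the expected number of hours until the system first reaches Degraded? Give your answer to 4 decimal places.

2.7451

Let t(s) be the expected number of hours to first reach Degraded from state s, with t(Degraded) = 0. Conditioning on the first hour:
t(Running) = 1 + 0.4·t(Running) + 0.15·t(Idle)
t(Idle) = 1 + 0.45·t(Running) + 0.25·t(Idle)
Solving: t(Running) = 2.3529, t(Idle) = 2.7451.
Expected hours from Idle to Degraded: 2.7451.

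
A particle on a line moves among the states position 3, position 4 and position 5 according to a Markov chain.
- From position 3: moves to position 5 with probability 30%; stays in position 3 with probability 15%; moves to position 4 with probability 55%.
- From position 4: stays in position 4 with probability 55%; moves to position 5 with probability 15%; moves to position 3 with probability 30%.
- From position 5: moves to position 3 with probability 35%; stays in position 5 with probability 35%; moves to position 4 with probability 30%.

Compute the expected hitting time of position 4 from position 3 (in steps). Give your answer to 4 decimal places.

2.1229

Let t(s) be the expected number of steps to first reach position 4 from state s, with t(position 4) = 0. Conditioning on the first step:
t(position 3) = 1 + 0.15·t(position 3) + 0.3·t(position 5)
t(position 5) = 1 + 0.35·t(position 3) + 0.35·t(position 5)
Solving: t(position 3) = 2.1229, t(position 5) = 2.6816.
Expected steps from position 3 to position 4: 2.1229.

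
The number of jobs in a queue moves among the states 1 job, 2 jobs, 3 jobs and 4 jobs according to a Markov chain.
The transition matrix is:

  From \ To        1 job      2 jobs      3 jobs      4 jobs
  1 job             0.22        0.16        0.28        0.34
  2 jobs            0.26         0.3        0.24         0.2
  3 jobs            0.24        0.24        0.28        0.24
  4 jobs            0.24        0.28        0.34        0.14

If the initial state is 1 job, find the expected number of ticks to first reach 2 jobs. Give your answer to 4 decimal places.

4.6580

Let t(s) be the expected number of ticks to first reach 2 jobs from state s, with t(2 jobs) = 0. Conditioning on the first tick:
t(1 job) = 1 + 0.22·t(1 job) + 0.28·t(3 jobs) + 0.34·t(4 jobs)
t(3 jobs) = 1 + 0.24·t(1 job) + 0.28·t(3 jobs) + 0.24·t(4 jobs)
t(4 jobs) = 1 + 0.24·t(1 job) + 0.34·t(3 jobs) + 0.14·t(4 jobs)
Solving: t(1 job) = 4.6580, t(3 jobs) = 4.3335, t(4 jobs) = 4.1759.
Expected ticks from 1 job to 2 jobs: 4.6580.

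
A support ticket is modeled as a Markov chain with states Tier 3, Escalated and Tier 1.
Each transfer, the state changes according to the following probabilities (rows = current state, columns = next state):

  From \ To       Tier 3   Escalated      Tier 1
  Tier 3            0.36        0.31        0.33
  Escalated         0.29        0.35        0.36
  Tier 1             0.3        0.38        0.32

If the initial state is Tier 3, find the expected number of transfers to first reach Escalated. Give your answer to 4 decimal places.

3.0042

Let t(s) be the expected number of transfers to first reach Escalated from state s, with t(Escalated) = 0. Conditioning on the first transfer:
t(Tier 3) = 1 + 0.36·t(Tier 3) + 0.33·t(Tier 1)
t(Tier 1) = 1 + 0.3·t(Tier 3) + 0.32·t(Tier 1)
Solving: t(Tier 3) = 3.0042, t(Tier 1) = 2.7960.
Expected transfers from Tier 3 to Escalated: 3.0042.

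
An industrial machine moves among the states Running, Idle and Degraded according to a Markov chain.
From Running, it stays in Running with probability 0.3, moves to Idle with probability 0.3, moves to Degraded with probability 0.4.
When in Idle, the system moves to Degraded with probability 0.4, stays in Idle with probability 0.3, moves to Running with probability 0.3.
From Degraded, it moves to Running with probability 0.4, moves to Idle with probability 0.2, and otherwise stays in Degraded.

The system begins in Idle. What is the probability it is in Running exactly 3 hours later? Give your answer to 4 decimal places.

0.3400

Propagate the distribution vector 3 hours from Idle.
After 0 hours: (0.0000, 1.0000, 0.0000)
After 1 hour: (0.3000, 0.3000, 0.4000)
After 2 hours: (0.3400, 0.2600, 0.4000)
After 3 hours: (0.3400, 0.2600, 0.4000)
P(in Running after 3 hours) = 0.3400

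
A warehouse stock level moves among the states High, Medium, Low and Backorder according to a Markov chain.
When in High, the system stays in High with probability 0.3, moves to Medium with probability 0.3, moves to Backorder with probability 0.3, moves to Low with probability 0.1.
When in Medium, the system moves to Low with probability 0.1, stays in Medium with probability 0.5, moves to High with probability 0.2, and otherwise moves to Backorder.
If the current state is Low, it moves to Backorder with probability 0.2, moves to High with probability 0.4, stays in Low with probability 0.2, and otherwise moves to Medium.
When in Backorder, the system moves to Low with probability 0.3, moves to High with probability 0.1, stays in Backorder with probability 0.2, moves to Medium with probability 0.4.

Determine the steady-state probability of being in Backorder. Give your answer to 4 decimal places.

0.2233

Let the stationary distribution be π with π = πP and π_1 + π_2 + π_3 + π_4 = 1.
π_1 = 0.3·π_1 + 0.2·π_2 + 0.4·π_3 + 0.1·π_4
π_2 = 0.3·π_1 + 0.5·π_2 + 0.2·π_3 + 0.4·π_4
π_3 = 0.1·π_1 + 0.1·π_2 + 0.2·π_3 + 0.3·π_4
Solving with the normalization constraint gives π = (0.2331, 0.3828, 0.1607, 0.2233).
So the stationary probability of Backorder is 0.2233.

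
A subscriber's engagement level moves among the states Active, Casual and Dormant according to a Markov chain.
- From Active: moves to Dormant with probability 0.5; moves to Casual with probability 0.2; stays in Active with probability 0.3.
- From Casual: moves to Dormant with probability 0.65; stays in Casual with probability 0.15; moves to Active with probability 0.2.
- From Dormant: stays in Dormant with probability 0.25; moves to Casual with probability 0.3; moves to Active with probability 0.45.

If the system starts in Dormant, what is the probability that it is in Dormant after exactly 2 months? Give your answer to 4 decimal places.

0.4825

Sum over the intermediate state after 1 month:
P = P(Dormant→Active)·P(Active→Dormant) + P(Dormant→Casual)·P(Casual→Dormant) + P(Dormant→Dormant)·P(Dormant→Dormant)
  = 0.45×0.5 + 0.3×0.65 + 0.25×0.25
  = 0.2250 + 0.1950 + 0.0625 = 0.4825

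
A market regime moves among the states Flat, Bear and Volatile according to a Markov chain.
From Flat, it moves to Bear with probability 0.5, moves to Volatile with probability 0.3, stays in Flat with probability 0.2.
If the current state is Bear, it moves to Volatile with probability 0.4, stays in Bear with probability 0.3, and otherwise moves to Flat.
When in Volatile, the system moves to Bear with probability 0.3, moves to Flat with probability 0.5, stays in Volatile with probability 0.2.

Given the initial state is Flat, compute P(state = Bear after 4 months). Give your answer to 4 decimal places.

0.3660

Propagate the distribution vector 4 months from Flat.
After 0 months: (1.0000, 0.0000, 0.0000)
After 1 month: (0.2000, 0.5000, 0.3000)
After 2 months: (0.3400, 0.3400, 0.3200)
After 3 months: (0.3300, 0.3680, 0.3020)
After 4 months: (0.3274, 0.3660, 0.3066)
P(in Bear after 4 months) = 0.3660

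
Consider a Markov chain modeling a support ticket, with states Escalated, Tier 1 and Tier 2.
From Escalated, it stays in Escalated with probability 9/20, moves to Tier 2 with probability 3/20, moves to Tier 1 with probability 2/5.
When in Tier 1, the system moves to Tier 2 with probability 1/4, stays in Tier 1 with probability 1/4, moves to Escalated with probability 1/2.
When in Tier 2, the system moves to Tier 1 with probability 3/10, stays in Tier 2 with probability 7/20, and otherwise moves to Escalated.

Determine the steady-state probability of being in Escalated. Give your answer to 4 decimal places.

Let the stationary distribution be π with π = πP and π_1 + π_2 + π_3 = 1.
π_1 = 0.45·π_1 + 0.5·π_2 + 0.35·π_3
π_2 = 0.4·π_1 + 0.25·π_2 + 0.3·π_3
Solving with the normalization constraint gives π = (0.4435, 0.3280, 0.2285).
So the stationary probability of Escalated is 0.4435.

0.4435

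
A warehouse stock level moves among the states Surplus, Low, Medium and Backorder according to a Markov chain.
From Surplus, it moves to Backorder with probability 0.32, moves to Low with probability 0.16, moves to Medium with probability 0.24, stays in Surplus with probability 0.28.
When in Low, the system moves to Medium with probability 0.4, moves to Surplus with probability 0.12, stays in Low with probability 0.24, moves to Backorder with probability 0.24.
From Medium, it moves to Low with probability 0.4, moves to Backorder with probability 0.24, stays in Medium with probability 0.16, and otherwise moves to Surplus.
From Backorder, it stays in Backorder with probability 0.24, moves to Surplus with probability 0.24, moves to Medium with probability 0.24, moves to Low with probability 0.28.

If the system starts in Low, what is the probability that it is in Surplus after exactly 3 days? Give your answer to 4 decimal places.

Propagate the distribution vector 3 days from Low.
After 0 days: (0.0000, 1.0000, 0.0000, 0.0000)
After 1 day: (0.1200, 0.2400, 0.4000, 0.2400)
After 2 days: (0.2000, 0.3040, 0.2464, 0.2496)
After 3 days: (0.2017, 0.2734, 0.2689, 0.2560)
P(in Surplus after 3 days) = 0.2017

0.2017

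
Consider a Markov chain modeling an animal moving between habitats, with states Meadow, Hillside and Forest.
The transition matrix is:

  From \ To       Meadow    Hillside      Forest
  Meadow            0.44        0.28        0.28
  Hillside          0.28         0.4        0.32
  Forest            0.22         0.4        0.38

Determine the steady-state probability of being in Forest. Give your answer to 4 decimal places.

Let the stationary distribution be π with π = πP and π_1 + π_2 + π_3 = 1.
π_1 = 0.44·π_1 + 0.28·π_2 + 0.22·π_3
π_2 = 0.28·π_1 + 0.4·π_2 + 0.4·π_3
Solving with the normalization constraint gives π = (0.3100, 0.3628, 0.3272).
So the stationary probability of Forest is 0.3272.

0.3272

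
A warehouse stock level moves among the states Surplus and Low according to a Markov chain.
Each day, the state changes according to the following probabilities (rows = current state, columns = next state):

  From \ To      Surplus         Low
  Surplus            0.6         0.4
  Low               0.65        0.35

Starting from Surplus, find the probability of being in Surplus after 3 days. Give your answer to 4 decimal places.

0.6190

Propagate the distribution vector 3 days from Surplus.
After 0 days: (1.0000, 0.0000)
After 1 day: (0.6000, 0.4000)
After 2 days: (0.6200, 0.3800)
After 3 days: (0.6190, 0.3810)
P(in Surplus after 3 days) = 0.6190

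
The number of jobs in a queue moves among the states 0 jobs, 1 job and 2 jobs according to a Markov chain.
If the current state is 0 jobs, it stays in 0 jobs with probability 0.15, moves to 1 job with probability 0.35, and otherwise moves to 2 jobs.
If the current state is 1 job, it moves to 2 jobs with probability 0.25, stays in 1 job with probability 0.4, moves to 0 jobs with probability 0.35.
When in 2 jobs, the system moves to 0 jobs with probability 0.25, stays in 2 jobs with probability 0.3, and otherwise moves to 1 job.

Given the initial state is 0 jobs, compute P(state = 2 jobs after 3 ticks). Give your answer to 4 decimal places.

Propagate the distribution vector 3 ticks from 0 jobs.
After 0 ticks: (1.0000, 0.0000, 0.0000)
After 1 tick: (0.1500, 0.3500, 0.5000)
After 2 ticks: (0.2700, 0.4175, 0.3125)
After 3 ticks: (0.2648, 0.4021, 0.3331)
P(in 2 jobs after 3 ticks) = 0.3331

0.3331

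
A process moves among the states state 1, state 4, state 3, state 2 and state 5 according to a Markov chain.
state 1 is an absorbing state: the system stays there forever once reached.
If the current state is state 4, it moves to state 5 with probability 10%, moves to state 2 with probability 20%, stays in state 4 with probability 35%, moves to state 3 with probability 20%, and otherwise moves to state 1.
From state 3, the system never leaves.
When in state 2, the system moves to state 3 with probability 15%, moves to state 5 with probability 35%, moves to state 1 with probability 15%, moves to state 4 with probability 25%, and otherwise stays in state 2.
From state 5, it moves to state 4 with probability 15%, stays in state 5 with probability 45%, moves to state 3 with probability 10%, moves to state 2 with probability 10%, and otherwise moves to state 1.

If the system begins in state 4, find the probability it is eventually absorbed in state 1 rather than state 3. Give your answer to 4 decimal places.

0.4857

Let h(s) be the probability of absorption at state 1 starting from transient state s. Then h(state 1) = 1 and h(state 3) = 0. By first-step analysis:
h(state 4) = 0.15·1 + 0.35·h(state 4) + 0.2·0 + 0.2·h(state 2) + 0.1·h(state 5)
h(state 2) = 0.15·1 + 0.25·h(state 4) + 0.15·0 + 0.1·h(state 2) + 0.35·h(state 5)
h(state 5) = 0.2·1 + 0.15·h(state 4) + 0.1·0 + 0.1·h(state 2) + 0.45·h(state 5)
Solving: h(state 4) = 0.4857, h(state 2) = 0.5321, h(state 5) = 0.5929.
Starting from state 4, the probability is 0.4857.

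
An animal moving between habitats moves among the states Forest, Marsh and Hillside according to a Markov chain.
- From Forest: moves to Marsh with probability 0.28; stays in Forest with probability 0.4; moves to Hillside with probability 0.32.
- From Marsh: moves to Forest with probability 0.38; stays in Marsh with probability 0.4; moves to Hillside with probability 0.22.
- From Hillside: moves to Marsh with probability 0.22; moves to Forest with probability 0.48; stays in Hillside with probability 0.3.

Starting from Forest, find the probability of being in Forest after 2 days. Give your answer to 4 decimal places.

0.4200

Sum over the intermediate state after 1 day:
P = P(Forest→Forest)·P(Forest→Forest) + P(Forest→Marsh)·P(Marsh→Forest) + P(Forest→Hillside)·P(Hillside→Forest)
  = 0.4×0.4 + 0.28×0.38 + 0.32×0.48
  = 0.1600 + 0.1064 + 0.1536 = 0.4200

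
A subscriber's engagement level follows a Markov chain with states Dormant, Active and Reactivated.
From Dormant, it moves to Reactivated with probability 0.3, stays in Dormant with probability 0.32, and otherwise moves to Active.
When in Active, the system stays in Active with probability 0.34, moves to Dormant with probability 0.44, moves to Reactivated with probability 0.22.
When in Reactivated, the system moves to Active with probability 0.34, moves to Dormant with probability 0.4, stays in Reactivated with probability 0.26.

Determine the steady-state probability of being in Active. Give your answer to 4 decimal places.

0.3553

Let the stationary distribution be π with π = πP and π_1 + π_2 + π_3 = 1.
π_1 = 0.32·π_1 + 0.44·π_2 + 0.4·π_3
π_2 = 0.38·π_1 + 0.34·π_2 + 0.34·π_3
Solving with the normalization constraint gives π = (0.3835, 0.3553, 0.2611).
So the stationary probability of Active is 0.3553.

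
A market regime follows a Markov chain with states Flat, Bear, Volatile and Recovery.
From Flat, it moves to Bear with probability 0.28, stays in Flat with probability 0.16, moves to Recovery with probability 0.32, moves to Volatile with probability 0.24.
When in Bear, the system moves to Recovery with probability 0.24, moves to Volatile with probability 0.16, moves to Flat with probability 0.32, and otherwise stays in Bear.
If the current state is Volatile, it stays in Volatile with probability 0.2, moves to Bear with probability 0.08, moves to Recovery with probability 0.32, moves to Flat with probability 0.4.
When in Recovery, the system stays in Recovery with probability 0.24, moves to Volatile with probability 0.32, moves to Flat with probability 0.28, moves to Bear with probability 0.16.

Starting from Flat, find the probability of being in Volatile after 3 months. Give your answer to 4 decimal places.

Propagate the distribution vector 3 months from Flat.
After 0 months: (1.0000, 0.0000, 0.0000, 0.0000)
After 1 month: (0.1600, 0.2800, 0.2400, 0.3200)
After 2 months: (0.3008, 0.1936, 0.2336, 0.2720)
After 3 months: (0.2797, 0.2006, 0.2369, 0.2828)
P(in Volatile after 3 months) = 0.2369

0.2369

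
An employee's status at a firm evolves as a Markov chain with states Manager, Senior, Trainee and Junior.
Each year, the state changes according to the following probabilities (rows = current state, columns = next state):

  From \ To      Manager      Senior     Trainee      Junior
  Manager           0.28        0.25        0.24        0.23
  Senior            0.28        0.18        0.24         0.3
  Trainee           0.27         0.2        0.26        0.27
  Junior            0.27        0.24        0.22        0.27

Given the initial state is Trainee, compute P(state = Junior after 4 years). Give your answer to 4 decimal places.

0.2656

Propagate the distribution vector 4 years from Trainee.
After 0 years: (0.0000, 0.0000, 1.0000, 0.0000)
After 1 year: (0.2700, 0.2000, 0.2600, 0.2700)
After 2 years: (0.2747, 0.2203, 0.2398, 0.2652)
After 3 years: (0.2750, 0.2199, 0.2395, 0.2656)
After 4 years: (0.2749, 0.2200, 0.2395, 0.2656)
P(in Junior after 4 years) = 0.2656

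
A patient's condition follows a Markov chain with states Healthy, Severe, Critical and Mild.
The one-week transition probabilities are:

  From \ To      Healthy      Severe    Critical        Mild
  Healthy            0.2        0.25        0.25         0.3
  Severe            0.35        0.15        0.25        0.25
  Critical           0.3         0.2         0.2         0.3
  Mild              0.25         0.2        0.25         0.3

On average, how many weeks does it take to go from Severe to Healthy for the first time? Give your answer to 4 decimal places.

Let t(s) be the expected number of weeks to first reach Healthy from state s, with t(Healthy) = 0. Conditioning on the first week:
t(Severe) = 1 + 0.15·t(Severe) + 0.25·t(Critical) + 0.25·t(Mild)
t(Critical) = 1 + 0.2·t(Severe) + 0.2·t(Critical) + 0.3·t(Mild)
t(Mild) = 1 + 0.2·t(Severe) + 0.25·t(Critical) + 0.3·t(Mild)
Solving: t(Severe) = 3.2203, t(Critical) = 3.3898, t(Mild) = 3.5593.
Expected weeks from Severe to Healthy: 3.2203.

3.2203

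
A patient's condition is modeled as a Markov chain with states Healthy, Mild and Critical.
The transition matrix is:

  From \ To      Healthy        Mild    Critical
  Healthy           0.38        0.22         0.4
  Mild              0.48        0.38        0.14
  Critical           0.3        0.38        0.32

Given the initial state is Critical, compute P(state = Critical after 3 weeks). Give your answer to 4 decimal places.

0.2916

Propagate the distribution vector 3 weeks from Critical.
After 0 weeks: (0.0000, 0.0000, 1.0000)
After 1 week: (0.3000, 0.3800, 0.3200)
After 2 weeks: (0.3924, 0.3320, 0.2756)
After 3 weeks: (0.3912, 0.3172, 0.2916)
P(in Critical after 3 weeks) = 0.2916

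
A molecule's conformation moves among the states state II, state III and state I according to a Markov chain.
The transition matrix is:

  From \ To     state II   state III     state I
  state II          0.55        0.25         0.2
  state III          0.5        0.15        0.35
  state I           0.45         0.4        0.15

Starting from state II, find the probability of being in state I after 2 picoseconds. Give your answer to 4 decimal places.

0.2275

Sum over the intermediate state after 1 picosecond:
P = P(state II→state II)·P(state II→state I) + P(state II→state III)·P(state III→state I) + P(state II→state I)·P(state I→state I)
  = 0.55×0.2 + 0.25×0.35 + 0.2×0.15
  = 0.1100 + 0.0875 + 0.0300 = 0.2275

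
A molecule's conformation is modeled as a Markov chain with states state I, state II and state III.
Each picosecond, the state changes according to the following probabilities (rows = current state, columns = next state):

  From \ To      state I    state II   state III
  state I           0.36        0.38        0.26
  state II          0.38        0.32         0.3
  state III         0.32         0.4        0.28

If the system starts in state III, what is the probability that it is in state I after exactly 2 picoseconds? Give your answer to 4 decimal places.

0.3568

Sum over the intermediate state after 1 picosecond:
P = P(state III→state I)·P(state I→state I) + P(state III→state II)·P(state II→state I) + P(state III→state III)·P(state III→state I)
  = 0.32×0.36 + 0.4×0.38 + 0.28×0.32
  = 0.1152 + 0.1520 + 0.0896 = 0.3568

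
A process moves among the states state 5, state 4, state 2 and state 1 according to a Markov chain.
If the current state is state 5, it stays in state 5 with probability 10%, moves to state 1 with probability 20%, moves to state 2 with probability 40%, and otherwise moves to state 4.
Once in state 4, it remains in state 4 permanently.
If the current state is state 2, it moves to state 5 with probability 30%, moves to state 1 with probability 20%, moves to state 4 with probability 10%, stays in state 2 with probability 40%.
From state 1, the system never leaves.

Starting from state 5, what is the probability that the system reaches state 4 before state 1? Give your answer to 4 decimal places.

Let h(s) be the probability of absorption at state 4 starting from transient state s. Then h(state 4) = 1 and h(state 1) = 0. By first-step analysis:
h(state 5) = 0.1·h(state 5) + 0.3·1 + 0.4·h(state 2) + 0.2·0
h(state 2) = 0.3·h(state 5) + 0.1·1 + 0.4·h(state 2) + 0.2·0
Solving: h(state 5) = 0.5238, h(state 2) = 0.4286.
Starting from state 5, the probability is 0.5238.

0.5238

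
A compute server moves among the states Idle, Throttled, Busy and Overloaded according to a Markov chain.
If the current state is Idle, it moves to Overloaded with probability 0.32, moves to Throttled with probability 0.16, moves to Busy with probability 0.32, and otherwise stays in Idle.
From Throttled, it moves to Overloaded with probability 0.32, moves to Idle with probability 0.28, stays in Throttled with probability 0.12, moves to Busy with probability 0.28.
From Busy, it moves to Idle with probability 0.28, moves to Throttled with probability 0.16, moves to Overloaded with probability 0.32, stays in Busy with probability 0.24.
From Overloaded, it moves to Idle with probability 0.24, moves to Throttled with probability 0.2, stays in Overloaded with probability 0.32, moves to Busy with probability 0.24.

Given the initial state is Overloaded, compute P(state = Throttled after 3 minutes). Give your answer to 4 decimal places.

0.1662

Propagate the distribution vector 3 minutes from Overloaded.
After 0 minutes: (0.0000, 0.0000, 0.0000, 1.0000)
After 1 minute: (0.2400, 0.2000, 0.2400, 0.3200)
After 2 minutes: (0.2480, 0.1648, 0.2672, 0.3200)
After 3 minutes: (0.2474, 0.1662, 0.2664, 0.3200)
P(in Throttled after 3 minutes) = 0.1662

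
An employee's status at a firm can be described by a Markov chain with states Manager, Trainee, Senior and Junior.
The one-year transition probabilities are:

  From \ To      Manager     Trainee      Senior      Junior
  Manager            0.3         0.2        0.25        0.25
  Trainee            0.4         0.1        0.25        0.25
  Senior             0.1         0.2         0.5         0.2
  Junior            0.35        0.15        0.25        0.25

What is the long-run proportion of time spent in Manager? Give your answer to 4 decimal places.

0.2621

Let the stationary distribution be π with π = πP and π_1 + π_2 + π_3 + π_4 = 1.
π_1 = 0.3·π_1 + 0.4·π_2 + 0.1·π_3 + 0.35·π_4
π_2 = 0.2·π_1 + 0.1·π_2 + 0.2·π_3 + 0.15·π_4
π_3 = 0.25·π_1 + 0.25·π_2 + 0.5·π_3 + 0.25·π_4
Solving with the normalization constraint gives π = (0.2621, 0.1712, 0.3333, 0.2333).
So the stationary probability of Manager is 0.2621.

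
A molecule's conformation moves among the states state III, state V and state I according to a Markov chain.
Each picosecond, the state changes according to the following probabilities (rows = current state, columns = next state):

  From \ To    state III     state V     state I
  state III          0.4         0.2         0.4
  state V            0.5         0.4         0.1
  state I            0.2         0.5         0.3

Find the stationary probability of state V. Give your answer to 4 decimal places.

Let the stationary distribution be π with π = πP and π_1 + π_2 + π_3 = 1.
π_1 = 0.4·π_1 + 0.5·π_2 + 0.2·π_3
π_2 = 0.2·π_1 + 0.4·π_2 + 0.5·π_3
Solving with the normalization constraint gives π = (0.3814, 0.3505, 0.2680).
So the stationary probability of state V is 0.3505.

0.3505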